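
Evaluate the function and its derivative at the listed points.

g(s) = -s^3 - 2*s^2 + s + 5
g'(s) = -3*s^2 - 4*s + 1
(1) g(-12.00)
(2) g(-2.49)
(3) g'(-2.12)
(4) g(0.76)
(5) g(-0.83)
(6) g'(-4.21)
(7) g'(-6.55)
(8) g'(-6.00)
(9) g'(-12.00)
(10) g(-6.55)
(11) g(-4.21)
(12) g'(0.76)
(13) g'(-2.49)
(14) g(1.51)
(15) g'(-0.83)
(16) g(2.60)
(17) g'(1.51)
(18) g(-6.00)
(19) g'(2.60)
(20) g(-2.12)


(1) = 1433.00
(2) = 5.55
(3) = -4.00
(4) = 4.17
(5) = 3.36
(6) = -35.33
(7) = -101.51
(8) = -83.00
(9) = -383.00
(10) = 193.66
(11) = 39.96
(12) = -3.77
(13) = -7.64
(14) = -1.49
(15) = 2.25
(16) = -23.50
(17) = -11.88
(18) = 143.00
(19) = -29.68
(20) = 3.42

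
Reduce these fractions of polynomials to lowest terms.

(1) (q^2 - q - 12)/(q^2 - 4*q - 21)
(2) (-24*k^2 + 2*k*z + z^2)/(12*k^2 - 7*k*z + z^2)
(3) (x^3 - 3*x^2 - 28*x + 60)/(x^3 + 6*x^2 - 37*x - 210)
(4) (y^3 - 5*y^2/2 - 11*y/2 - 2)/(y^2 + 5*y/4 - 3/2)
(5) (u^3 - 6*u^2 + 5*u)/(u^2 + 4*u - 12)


(1) = (q - 4)/(q - 7)
(2) = (6*k + z)/(-3*k + z)
(3) = (x - 2)/(x + 7)
(4) = (4*y^3 - 10*y^2 - 22*y - 8)/(4*y^2 + 5*y - 6)
(5) = (u^3 - 6*u^2 + 5*u)/(u^2 + 4*u - 12)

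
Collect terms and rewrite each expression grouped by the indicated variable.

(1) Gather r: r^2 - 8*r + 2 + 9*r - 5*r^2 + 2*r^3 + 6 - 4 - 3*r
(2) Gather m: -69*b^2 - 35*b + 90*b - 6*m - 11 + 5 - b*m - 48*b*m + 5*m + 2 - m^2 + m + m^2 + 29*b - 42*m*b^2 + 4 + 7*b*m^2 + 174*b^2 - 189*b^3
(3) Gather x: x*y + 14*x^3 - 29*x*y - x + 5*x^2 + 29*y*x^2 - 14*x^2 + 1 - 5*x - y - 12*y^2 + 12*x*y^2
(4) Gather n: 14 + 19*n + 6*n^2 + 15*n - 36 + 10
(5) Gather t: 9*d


(1) = 2*r^3 - 4*r^2 - 2*r + 4
(2) = -189*b^3 + 105*b^2 + 7*b*m^2 + 84*b + m*(-42*b^2 - 49*b)
(3) = 14*x^3 + x^2*(29*y - 9) + x*(12*y^2 - 28*y - 6) - 12*y^2 - y + 1
(4) = 6*n^2 + 34*n - 12
(5) = 9*d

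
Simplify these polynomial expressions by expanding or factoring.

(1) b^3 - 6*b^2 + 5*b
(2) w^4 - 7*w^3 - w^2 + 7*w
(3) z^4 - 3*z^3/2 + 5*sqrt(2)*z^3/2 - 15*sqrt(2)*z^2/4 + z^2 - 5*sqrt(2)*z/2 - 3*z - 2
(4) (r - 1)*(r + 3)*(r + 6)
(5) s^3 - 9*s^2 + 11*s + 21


(1) = b*(b - 5)*(b - 1)
(2) = w*(w - 7)*(w - 1)*(w + 1)
(3) = (z - 2)*(z + 1/2)*(z + sqrt(2)/2)*(z + 2*sqrt(2))
(4) = r^3 + 8*r^2 + 9*r - 18
(5) = (s - 7)*(s - 3)*(s + 1)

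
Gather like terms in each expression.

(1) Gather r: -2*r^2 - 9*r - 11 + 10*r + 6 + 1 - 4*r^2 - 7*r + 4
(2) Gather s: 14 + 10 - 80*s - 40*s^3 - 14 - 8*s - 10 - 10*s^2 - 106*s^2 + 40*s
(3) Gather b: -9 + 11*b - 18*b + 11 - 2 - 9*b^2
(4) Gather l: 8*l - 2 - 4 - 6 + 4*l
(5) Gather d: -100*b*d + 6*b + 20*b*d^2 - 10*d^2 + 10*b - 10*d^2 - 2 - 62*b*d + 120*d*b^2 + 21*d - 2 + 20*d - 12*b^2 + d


(1) = -6*r^2 - 6*r
(2) = -40*s^3 - 116*s^2 - 48*s
(3) = -9*b^2 - 7*b
(4) = 12*l - 12
(5) = -12*b^2 + 16*b + d^2*(20*b - 20) + d*(120*b^2 - 162*b + 42) - 4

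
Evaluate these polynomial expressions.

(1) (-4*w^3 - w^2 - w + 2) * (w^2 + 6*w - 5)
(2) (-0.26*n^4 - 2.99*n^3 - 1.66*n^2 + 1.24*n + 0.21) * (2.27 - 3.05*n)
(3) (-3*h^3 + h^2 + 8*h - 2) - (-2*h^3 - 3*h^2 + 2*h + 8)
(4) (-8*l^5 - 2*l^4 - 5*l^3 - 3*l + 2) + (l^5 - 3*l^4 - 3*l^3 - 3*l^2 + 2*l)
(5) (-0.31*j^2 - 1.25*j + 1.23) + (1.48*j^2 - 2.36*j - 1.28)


(1) = -4*w^5 - 25*w^4 + 13*w^3 + w^2 + 17*w - 10
(2) = 0.793*n^5 + 8.5293*n^4 - 1.7243*n^3 - 7.5502*n^2 + 2.1743*n + 0.4767
(3) = -h^3 + 4*h^2 + 6*h - 10
(4) = -7*l^5 - 5*l^4 - 8*l^3 - 3*l^2 - l + 2
(5) = 1.17*j^2 - 3.61*j - 0.05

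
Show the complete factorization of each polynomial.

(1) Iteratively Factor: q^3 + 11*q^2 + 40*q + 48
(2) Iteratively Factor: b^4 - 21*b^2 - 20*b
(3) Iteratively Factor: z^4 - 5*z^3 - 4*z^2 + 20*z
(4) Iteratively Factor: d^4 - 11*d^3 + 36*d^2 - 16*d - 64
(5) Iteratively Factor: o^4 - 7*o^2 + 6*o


(1) = (q + 4)*(q^2 + 7*q + 12) = (q + 4)^2*(q + 3)
(2) = (b + 1)*(b^3 - b^2 - 20*b) = (b + 1)*(b + 4)*(b^2 - 5*b) = b*(b + 1)*(b + 4)*(b - 5)
(3) = (z + 2)*(z^3 - 7*z^2 + 10*z) = z*(z + 2)*(z^2 - 7*z + 10) = z*(z - 5)*(z + 2)*(z - 2)
(4) = (d - 4)*(d^3 - 7*d^2 + 8*d + 16) = (d - 4)^2*(d^2 - 3*d - 4) = (d - 4)^3*(d + 1)
(5) = (o - 2)*(o^3 + 2*o^2 - 3*o) = o*(o - 2)*(o^2 + 2*o - 3) = o*(o - 2)*(o - 1)*(o + 3)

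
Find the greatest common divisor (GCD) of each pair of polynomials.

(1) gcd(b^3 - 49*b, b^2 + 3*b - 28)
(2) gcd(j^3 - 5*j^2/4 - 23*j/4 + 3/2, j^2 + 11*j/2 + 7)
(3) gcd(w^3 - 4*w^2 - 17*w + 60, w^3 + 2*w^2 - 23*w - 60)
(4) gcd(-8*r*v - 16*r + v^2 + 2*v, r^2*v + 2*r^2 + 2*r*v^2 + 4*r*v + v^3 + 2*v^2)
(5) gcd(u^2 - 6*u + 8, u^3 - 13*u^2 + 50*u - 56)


(1) = gcd(b*(b - 7)*(b + 7), (b - 4)*(b + 7)) = b + 7
(2) = j + 2
(3) = gcd((w - 5)*(w - 3)*(w + 4), (w - 5)*(w + 3)*(w + 4)) = w^2 - w - 20
(4) = gcd((-8*r + v)*(v + 2), (r + v)^2*(v + 2)) = v + 2
(5) = gcd((u - 4)*(u - 2), (u - 7)*(u - 4)*(u - 2)) = u^2 - 6*u + 8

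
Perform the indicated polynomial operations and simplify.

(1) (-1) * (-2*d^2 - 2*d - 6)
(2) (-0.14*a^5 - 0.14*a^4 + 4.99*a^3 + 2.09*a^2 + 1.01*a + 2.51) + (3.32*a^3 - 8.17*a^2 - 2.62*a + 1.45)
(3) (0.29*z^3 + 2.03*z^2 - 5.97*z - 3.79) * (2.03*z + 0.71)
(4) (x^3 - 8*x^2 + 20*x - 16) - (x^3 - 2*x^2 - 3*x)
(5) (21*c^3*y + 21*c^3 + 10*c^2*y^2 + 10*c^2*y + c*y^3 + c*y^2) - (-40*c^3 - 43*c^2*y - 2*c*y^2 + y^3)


(1) = 2*d^2 + 2*d + 6
(2) = -0.14*a^5 - 0.14*a^4 + 8.31*a^3 - 6.08*a^2 - 1.61*a + 3.96
(3) = 0.5887*z^4 + 4.3268*z^3 - 10.6778*z^2 - 11.9324*z - 2.6909
(4) = -6*x^2 + 23*x - 16
(5) = 21*c^3*y + 61*c^3 + 10*c^2*y^2 + 53*c^2*y + c*y^3 + 3*c*y^2 - y^3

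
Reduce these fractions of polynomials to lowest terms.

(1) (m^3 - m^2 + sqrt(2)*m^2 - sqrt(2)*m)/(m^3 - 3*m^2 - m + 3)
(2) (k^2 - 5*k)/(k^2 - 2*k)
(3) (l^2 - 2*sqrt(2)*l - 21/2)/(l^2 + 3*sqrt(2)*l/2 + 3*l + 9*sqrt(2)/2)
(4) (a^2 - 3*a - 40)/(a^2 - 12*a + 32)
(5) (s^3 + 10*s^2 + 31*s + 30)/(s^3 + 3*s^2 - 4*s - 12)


(1) = (m^2 + sqrt(2)*m)/(m^2 - 2*m - 3)
(2) = (k - 5)/(k - 2)
(3) = (4*l - 14*sqrt(2))/(4*l + 12)
(4) = (a + 5)/(a - 4)
(5) = (s + 5)/(s - 2)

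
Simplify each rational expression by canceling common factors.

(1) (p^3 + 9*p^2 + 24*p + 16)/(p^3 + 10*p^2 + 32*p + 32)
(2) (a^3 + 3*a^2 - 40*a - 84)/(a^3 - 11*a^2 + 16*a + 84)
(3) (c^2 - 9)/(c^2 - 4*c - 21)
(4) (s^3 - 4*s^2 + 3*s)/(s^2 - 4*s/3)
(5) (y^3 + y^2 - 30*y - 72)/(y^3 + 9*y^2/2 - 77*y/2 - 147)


(1) = (p + 1)/(p + 2)
(2) = (a + 7)/(a - 7)
(3) = (c - 3)/(c - 7)
(4) = (3*s^2 - 12*s + 9)/(3*s - 4)
(5) = (2*y^2 + 14*y + 24)/(2*y^2 + 21*y + 49)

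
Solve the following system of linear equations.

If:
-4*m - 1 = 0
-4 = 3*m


Then:
No Solution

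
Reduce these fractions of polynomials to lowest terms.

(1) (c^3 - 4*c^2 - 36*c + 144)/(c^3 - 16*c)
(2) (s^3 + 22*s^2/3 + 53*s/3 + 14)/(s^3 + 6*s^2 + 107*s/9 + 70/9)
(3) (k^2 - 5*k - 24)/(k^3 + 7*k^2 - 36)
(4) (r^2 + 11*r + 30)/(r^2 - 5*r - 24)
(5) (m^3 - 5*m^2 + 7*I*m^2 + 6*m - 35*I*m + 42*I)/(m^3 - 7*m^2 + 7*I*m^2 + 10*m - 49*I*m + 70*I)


(1) = (c^2 - 36)/(c^2 + 4*c)
(2) = (3*s + 9)/(3*s + 5)
(3) = (k - 8)/(k^2 + 4*k - 12)
(4) = (r^2 + 11*r + 30)/(r^2 - 5*r - 24)
(5) = (m - 3)/(m - 5)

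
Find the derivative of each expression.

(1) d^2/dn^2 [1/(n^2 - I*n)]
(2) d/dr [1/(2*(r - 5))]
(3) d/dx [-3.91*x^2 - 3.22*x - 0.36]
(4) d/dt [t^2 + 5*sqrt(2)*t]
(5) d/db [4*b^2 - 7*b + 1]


(1) = 2*(-n*(n - I) + (2*n - I)^2)/(n^3*(n - I)^3)
(2) = -1/(2*(r - 5)^2)
(3) = -7.82*x - 3.22
(4) = 2*t + 5*sqrt(2)
(5) = 8*b - 7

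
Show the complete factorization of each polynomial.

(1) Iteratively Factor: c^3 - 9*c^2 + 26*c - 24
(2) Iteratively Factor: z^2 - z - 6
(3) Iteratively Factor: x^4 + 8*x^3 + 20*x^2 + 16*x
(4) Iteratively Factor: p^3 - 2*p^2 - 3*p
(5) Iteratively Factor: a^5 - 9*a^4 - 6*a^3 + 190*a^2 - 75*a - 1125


(1) = (c - 2)*(c^2 - 7*c + 12) = (c - 4)*(c - 2)*(c - 3)
(2) = (z + 2)*(z - 3)
(3) = (x)*(x^3 + 8*x^2 + 20*x + 16) = x*(x + 2)*(x^2 + 6*x + 8) = x*(x + 2)*(x + 4)*(x + 2)
(4) = (p + 1)*(p^2 - 3*p) = (p - 3)*(p + 1)*(p)
(5) = (a - 5)*(a^4 - 4*a^3 - 26*a^2 + 60*a + 225) = (a - 5)*(a + 3)*(a^3 - 7*a^2 - 5*a + 75) = (a - 5)^2*(a + 3)*(a^2 - 2*a - 15) = (a - 5)^2*(a + 3)^2*(a - 5)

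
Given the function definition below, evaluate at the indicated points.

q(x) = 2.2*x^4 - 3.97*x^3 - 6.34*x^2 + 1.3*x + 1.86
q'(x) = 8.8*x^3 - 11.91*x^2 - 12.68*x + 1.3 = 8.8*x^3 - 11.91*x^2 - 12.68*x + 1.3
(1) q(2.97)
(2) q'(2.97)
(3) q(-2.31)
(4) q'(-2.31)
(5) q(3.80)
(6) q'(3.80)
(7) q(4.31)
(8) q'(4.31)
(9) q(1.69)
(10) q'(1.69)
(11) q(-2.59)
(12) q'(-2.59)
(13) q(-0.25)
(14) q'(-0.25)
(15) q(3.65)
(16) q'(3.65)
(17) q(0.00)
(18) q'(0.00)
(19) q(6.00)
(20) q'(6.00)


(1) = 16.97
(2) = 89.13
(3) = 76.60
(4) = -141.43
(5) = 156.14
(6) = 264.01
(7) = 331.00
(8) = 429.96
(9) = -15.27
(10) = -11.67
(11) = 123.94
(12) = -198.64
(13) = 1.21
(14) = 3.59
(15) = 119.57
(16) = 224.27
(17) = 1.86
(18) = 1.30
(19) = 1775.10
(20) = 1397.26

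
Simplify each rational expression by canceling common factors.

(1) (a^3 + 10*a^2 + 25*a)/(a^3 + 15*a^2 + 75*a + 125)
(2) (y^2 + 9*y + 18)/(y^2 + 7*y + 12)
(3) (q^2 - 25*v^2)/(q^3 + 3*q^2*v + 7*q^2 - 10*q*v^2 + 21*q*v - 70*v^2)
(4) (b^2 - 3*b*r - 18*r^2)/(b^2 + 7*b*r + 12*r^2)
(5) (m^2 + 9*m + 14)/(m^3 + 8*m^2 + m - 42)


(1) = a/(a + 5)
(2) = (y + 6)/(y + 4)
(3) = (q - 5*v)/(q^2 - 2*q*v + 7*q - 14*v)
(4) = (b - 6*r)/(b + 4*r)
(5) = (m + 2)/(m^2 + m - 6)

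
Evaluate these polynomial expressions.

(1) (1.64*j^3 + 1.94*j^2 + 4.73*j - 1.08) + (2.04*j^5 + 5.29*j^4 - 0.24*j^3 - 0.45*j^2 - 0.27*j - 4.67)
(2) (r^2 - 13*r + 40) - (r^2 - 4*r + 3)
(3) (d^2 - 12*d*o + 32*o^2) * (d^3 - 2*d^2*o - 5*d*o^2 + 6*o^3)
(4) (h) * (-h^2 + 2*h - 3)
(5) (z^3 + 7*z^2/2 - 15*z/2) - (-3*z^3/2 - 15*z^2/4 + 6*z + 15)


(1) = 2.04*j^5 + 5.29*j^4 + 1.4*j^3 + 1.49*j^2 + 4.46*j - 5.75
(2) = 37 - 9*r
(3) = d^5 - 14*d^4*o + 51*d^3*o^2 + 2*d^2*o^3 - 232*d*o^4 + 192*o^5
(4) = -h^3 + 2*h^2 - 3*h
(5) = 5*z^3/2 + 29*z^2/4 - 27*z/2 - 15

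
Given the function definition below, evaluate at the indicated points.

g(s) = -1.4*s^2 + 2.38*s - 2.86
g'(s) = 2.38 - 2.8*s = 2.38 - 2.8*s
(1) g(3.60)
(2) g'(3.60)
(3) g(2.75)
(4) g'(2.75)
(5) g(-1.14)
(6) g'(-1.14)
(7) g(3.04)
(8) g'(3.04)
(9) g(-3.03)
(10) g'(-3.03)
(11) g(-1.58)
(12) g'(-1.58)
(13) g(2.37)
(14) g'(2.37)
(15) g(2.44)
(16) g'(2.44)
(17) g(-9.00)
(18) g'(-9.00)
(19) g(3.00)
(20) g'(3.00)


(1) = -12.44
(2) = -7.70
(3) = -6.90
(4) = -5.32
(5) = -7.39
(6) = 5.57
(7) = -8.56
(8) = -6.13
(9) = -22.92
(10) = 10.86
(11) = -10.12
(12) = 6.80
(13) = -5.08
(14) = -4.26
(15) = -5.39
(16) = -4.45
(17) = -137.68
(18) = 27.58
(19) = -8.32
(20) = -6.02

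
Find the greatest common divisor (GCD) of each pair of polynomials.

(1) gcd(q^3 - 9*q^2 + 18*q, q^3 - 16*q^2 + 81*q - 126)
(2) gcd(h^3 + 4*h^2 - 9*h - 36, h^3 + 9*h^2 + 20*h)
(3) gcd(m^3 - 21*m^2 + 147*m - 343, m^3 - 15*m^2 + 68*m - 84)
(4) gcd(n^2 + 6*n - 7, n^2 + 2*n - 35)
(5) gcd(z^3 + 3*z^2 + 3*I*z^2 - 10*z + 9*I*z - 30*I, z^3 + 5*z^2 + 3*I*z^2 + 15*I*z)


(1) = q^2 - 9*q + 18
(2) = h + 4
(3) = m - 7
(4) = n + 7
(5) = z^2 + z*(5 + 3*I) + 15*I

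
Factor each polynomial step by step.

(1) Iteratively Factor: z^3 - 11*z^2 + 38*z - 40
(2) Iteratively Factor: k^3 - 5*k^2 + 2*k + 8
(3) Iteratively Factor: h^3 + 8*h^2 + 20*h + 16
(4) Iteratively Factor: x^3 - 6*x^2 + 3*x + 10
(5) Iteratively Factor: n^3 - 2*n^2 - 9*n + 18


(1) = (z - 4)*(z^2 - 7*z + 10) = (z - 4)*(z - 2)*(z - 5)
(2) = (k - 4)*(k^2 - k - 2) = (k - 4)*(k + 1)*(k - 2)
(3) = (h + 2)*(h^2 + 6*h + 8) = (h + 2)^2*(h + 4)
(4) = (x - 5)*(x^2 - x - 2) = (x - 5)*(x + 1)*(x - 2)
(5) = (n - 2)*(n^2 - 9) = (n - 3)*(n - 2)*(n + 3)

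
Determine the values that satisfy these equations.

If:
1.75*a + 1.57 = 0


Then:
a = -0.90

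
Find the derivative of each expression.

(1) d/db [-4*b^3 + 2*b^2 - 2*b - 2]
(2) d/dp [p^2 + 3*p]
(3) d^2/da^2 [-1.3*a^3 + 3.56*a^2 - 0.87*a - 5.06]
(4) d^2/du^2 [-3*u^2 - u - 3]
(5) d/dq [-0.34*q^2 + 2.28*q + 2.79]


(1) = -12*b^2 + 4*b - 2
(2) = 2*p + 3
(3) = 7.12 - 7.8*a
(4) = -6
(5) = 2.28 - 0.68*q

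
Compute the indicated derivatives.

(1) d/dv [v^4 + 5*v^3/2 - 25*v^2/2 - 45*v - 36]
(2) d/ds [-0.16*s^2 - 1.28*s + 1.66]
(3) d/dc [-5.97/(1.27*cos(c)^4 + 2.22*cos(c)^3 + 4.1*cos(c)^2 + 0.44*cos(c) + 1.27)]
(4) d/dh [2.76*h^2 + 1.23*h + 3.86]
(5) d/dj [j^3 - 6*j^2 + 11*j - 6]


(1) = 4*v^3 + 15*v^2/2 - 25*v - 45
(2) = -0.32*s - 1.28
(3) = -(30.3276*cos(c)^3 + 39.7602*cos(c)^2 + 48.954*cos(c) + 2.6268)*sin(c)/(1.27*cos(c)^4 + 2.22*cos(c)^3 + 4.1*cos(c)^2 + 0.44*cos(c) + 1.27)^2
(4) = 5.52*h + 1.23
(5) = 3*j^2 - 12*j + 11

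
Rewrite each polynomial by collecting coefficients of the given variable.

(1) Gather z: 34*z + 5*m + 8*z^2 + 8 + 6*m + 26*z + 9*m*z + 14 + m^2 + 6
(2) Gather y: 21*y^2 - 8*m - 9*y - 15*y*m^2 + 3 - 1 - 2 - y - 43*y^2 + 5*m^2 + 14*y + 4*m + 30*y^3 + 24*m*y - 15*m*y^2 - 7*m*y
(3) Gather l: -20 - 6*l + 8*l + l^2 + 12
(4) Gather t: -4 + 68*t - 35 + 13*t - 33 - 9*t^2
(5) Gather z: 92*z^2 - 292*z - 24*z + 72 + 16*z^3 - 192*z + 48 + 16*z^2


(1) = m^2 + 11*m + 8*z^2 + z*(9*m + 60) + 28
(2) = 5*m^2 - 4*m + 30*y^3 + y^2*(-15*m - 22) + y*(-15*m^2 + 17*m + 4)
(3) = l^2 + 2*l - 8
(4) = -9*t^2 + 81*t - 72
(5) = 16*z^3 + 108*z^2 - 508*z + 120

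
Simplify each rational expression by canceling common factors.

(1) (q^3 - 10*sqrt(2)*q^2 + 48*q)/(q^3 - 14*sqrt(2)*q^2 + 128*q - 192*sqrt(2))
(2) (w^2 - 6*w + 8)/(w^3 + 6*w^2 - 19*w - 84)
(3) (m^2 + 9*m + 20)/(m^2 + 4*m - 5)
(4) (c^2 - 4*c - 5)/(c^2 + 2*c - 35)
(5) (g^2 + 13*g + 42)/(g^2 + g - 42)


(1) = q/(q - 4*sqrt(2))
(2) = (w - 2)/(w^2 + 10*w + 21)
(3) = (m + 4)/(m - 1)
(4) = (c + 1)/(c + 7)
(5) = (g + 6)/(g - 6)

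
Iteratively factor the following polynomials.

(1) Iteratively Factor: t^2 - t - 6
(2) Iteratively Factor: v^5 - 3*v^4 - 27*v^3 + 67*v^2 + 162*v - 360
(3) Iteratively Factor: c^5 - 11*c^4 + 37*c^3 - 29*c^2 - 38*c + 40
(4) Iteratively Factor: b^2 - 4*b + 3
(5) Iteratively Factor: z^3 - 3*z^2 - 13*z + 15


(1) = (t + 2)*(t - 3)
(2) = (v - 2)*(v^4 - v^3 - 29*v^2 + 9*v + 180) = (v - 5)*(v - 2)*(v^3 + 4*v^2 - 9*v - 36) = (v - 5)*(v - 2)*(v + 3)*(v^2 + v - 12) = (v - 5)*(v - 3)*(v - 2)*(v + 3)*(v + 4)
(3) = (c - 2)*(c^4 - 9*c^3 + 19*c^2 + 9*c - 20) = (c - 2)*(c - 1)*(c^3 - 8*c^2 + 11*c + 20) = (c - 4)*(c - 2)*(c - 1)*(c^2 - 4*c - 5) = (c - 5)*(c - 4)*(c - 2)*(c - 1)*(c + 1)
(4) = (b - 1)*(b - 3)
(5) = (z + 3)*(z^2 - 6*z + 5) = (z - 1)*(z + 3)*(z - 5)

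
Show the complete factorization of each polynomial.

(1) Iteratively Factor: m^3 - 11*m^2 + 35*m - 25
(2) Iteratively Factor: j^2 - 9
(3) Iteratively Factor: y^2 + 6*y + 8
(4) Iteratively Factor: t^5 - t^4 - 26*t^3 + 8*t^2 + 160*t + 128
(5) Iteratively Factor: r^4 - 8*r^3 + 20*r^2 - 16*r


(1) = (m - 1)*(m^2 - 10*m + 25) = (m - 5)*(m - 1)*(m - 5)
(2) = (j + 3)*(j - 3)
(3) = (y + 2)*(y + 4)
(4) = (t + 1)*(t^4 - 2*t^3 - 24*t^2 + 32*t + 128) = (t - 4)*(t + 1)*(t^3 + 2*t^2 - 16*t - 32) = (t - 4)*(t + 1)*(t + 2)*(t^2 - 16) = (t - 4)*(t + 1)*(t + 2)*(t + 4)*(t - 4)
(5) = (r - 2)*(r^3 - 6*r^2 + 8*r) = (r - 4)*(r - 2)*(r^2 - 2*r) = (r - 4)*(r - 2)^2*(r)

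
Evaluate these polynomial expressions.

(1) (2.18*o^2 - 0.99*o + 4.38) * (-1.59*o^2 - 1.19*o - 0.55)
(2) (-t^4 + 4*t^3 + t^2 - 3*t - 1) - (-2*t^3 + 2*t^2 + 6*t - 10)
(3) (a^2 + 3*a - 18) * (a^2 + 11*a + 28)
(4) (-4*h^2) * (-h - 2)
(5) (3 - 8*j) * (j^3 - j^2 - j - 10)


(1) = -3.4662*o^4 - 1.0201*o^3 - 6.9851*o^2 - 4.6677*o - 2.409
(2) = -t^4 + 6*t^3 - t^2 - 9*t + 9
(3) = a^4 + 14*a^3 + 43*a^2 - 114*a - 504
(4) = 4*h^3 + 8*h^2
(5) = -8*j^4 + 11*j^3 + 5*j^2 + 77*j - 30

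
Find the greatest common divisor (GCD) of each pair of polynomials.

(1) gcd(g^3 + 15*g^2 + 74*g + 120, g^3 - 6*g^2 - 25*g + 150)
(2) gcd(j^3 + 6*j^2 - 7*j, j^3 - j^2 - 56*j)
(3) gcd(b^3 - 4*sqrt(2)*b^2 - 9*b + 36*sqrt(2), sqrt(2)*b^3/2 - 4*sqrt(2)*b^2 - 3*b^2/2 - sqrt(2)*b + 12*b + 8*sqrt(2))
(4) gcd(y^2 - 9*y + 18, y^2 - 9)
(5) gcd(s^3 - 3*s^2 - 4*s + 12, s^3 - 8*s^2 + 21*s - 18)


(1) = gcd((g + 4)*(g + 5)*(g + 6), (g - 6)*(g - 5)*(g + 5)) = g + 5
(2) = gcd(j*(j - 1)*(j + 7), j*(j - 8)*(j + 7)) = j^2 + 7*j
(3) = gcd((b - 3)*(b + 3)*(b - 4*sqrt(2)), (b - 8)*(b - 2*sqrt(2))*(sqrt(2)*b/2 + 1/2)) = 1
(4) = gcd((y - 6)*(y - 3), (y - 3)*(y + 3)) = y - 3
(5) = gcd((s - 3)*(s - 2)*(s + 2), (s - 3)^2*(s - 2)) = s^2 - 5*s + 6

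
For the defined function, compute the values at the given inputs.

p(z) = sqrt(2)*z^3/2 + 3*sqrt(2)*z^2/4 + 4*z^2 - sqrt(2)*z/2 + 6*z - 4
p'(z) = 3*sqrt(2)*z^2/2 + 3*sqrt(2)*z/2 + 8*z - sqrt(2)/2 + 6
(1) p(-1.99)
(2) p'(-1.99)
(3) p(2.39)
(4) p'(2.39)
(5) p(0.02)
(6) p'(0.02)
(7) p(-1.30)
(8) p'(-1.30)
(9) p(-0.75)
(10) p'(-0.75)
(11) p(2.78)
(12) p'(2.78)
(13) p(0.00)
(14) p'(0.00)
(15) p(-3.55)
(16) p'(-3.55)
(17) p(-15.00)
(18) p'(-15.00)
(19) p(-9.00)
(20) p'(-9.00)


(1) = -0.06
(2) = -6.45
(3) = 47.21
(4) = 41.60
(5) = -3.89
(6) = 5.50
(7) = -3.88
(8) = -4.28
(9) = -5.42
(10) = -1.10
(11) = 65.02
(12) = 49.82
(13) = -4.00
(14) = 5.29
(15) = 9.35
(16) = -3.90
(17) = -1331.23
(18) = 330.77
(19) = -157.20
(20) = 86.03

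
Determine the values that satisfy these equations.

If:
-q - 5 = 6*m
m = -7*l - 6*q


Then:
l = 5/42 - 5*q/6
m = -q/6 - 5/6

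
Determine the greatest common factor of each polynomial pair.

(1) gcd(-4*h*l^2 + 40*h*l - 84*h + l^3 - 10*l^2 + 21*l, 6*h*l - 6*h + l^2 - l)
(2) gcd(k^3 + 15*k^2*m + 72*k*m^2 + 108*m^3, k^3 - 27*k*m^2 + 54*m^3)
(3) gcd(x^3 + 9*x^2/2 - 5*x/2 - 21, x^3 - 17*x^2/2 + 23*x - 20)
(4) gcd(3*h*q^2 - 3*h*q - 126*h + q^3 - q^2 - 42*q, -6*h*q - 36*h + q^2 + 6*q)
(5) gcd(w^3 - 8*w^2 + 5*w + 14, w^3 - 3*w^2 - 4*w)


(1) = 1
(2) = gcd((k + 3*m)*(k + 6*m)^2, (k - 3*m)^2*(k + 6*m)) = k + 6*m
(3) = gcd((x - 2)*(x + 3)*(x + 7/2), (x - 4)*(x - 5/2)*(x - 2)) = x - 2
(4) = gcd((3*h + q)*(q - 7)*(q + 6), (-6*h + q)*(q + 6)) = q + 6
(5) = w + 1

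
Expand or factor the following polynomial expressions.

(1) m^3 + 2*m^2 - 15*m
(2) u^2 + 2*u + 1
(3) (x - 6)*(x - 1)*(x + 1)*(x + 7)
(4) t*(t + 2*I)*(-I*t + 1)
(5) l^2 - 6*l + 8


(1) = m*(m - 3)*(m + 5)
(2) = (u + 1)^2
(3) = x^4 + x^3 - 43*x^2 - x + 42
(4) = -I*t^3 + 3*t^2 + 2*I*t
(5) = (l - 4)*(l - 2)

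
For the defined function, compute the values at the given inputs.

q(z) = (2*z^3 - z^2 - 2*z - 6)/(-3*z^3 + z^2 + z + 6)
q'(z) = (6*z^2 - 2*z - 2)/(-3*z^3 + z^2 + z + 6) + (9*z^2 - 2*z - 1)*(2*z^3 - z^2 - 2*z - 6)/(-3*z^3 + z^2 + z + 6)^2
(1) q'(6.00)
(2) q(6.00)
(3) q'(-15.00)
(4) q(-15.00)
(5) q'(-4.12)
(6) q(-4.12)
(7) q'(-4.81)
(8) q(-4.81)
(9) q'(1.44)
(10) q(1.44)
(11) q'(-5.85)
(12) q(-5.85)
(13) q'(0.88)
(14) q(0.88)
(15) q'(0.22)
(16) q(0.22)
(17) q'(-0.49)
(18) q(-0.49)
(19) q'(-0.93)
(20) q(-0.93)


(1) = -0.01
(2) = -0.63
(3) = -0.00
(4) = -0.67
(5) = -0.00
(6) = -0.68
(7) = -0.00
(8) = -0.68
(9) = -224.91
(10) = -8.97
(11) = -0.00
(12) = -0.68
(13) = -0.80
(14) = -1.28
(15) = -0.18
(16) = -1.04
(17) = -0.25
(18) = -0.90
(19) = -0.22
(20) = -0.79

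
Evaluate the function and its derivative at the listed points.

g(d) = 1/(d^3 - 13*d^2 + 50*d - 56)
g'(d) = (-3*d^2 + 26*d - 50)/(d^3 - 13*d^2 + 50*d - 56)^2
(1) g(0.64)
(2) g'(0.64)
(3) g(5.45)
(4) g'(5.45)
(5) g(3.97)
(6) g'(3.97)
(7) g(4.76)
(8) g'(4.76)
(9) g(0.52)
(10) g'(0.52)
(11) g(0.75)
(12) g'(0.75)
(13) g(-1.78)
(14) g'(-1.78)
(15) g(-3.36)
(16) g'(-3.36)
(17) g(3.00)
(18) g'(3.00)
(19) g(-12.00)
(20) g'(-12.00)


(1) = -0.03
(2) = -0.04
(3) = -0.13
(4) = 0.04
(5) = 5.58
(6) = 185.15
(7) = -0.21
(8) = 0.26
(9) = -0.03
(10) = -0.03
(11) = -0.04
(12) = -0.05
(13) = -0.01
(14) = -0.00
(15) = -0.00
(16) = -0.00
(17) = 0.25
(18) = 0.06
(19) = -0.00
(20) = -0.00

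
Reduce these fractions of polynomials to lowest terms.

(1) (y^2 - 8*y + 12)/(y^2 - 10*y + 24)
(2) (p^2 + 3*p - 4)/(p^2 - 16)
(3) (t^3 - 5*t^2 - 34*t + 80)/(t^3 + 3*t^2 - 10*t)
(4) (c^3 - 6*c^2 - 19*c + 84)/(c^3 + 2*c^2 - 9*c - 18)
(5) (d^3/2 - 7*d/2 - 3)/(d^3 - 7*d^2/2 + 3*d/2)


(1) = (y - 2)/(y - 4)
(2) = (p - 1)/(p - 4)
(3) = (t - 8)/t
(4) = (c^2 - 3*c - 28)/(c^2 + 5*c + 6)
(5) = (d^2 + 3*d + 2)/(2*d^2 - d)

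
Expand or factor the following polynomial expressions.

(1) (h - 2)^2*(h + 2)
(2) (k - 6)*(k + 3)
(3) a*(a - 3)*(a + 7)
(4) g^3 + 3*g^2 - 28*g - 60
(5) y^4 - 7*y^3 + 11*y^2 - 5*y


(1) = h^3 - 2*h^2 - 4*h + 8
(2) = k^2 - 3*k - 18
(3) = a^3 + 4*a^2 - 21*a
(4) = (g - 5)*(g + 2)*(g + 6)
(5) = y*(y - 5)*(y - 1)^2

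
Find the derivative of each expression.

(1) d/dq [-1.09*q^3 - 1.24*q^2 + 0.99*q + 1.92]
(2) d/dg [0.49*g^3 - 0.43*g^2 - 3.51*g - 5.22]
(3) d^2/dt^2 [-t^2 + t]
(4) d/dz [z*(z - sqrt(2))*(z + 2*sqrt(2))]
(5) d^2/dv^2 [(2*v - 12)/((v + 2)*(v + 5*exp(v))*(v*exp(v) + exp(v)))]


(1) = -3.27*q^2 - 2.48*q + 0.99
(2) = 1.47*g^2 - 0.86*g - 3.51
(3) = -2
(4) = 3*z^2 + 2*sqrt(2)*z - 4
(5) = 2*(2*(v - 6)*(v + 1)^2*(v + 2)^2*(5*exp(v) + 1)^2 + 2*(v - 6)*(v + 1)^2*(v + 2)*(v + 5*exp(v))*(5*exp(v) + 1) + 2*(v - 6)*(v + 1)^2*(v + 5*exp(v))^2 + 2*(v - 6)*(v + 1)*(v + 2)^3*(v + 5*exp(v))*(5*exp(v) + 1) + 2*(v - 6)*(v + 1)*(v + 2)^2*(v + 5*exp(v))^2 + 2*(v - 6)*(v + 2)^4*(v + 5*exp(v))^2 + (v + 1)^2*(v + 2)^2*(v + 5*exp(v))*(5*(6 - v)*exp(v) - 10*exp(v) - 2) - 2*(v + 1)^2*(v + 2)*(v + 5*exp(v))^2 - (v + 1)*(v + 2)^2*(v + 5*exp(v))^2*(2*v + (v - 6)*(v + 3) + 4))*exp(-v)/((v + 1)^3*(v + 2)^3*(v + 5*exp(v))^3)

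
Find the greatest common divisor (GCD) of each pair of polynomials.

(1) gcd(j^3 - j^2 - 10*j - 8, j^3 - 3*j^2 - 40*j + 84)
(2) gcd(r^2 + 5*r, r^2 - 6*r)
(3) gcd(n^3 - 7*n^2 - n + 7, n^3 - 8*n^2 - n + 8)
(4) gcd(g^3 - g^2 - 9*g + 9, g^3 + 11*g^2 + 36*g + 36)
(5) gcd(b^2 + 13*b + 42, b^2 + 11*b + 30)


(1) = 1
(2) = r
(3) = n^2 - 1
(4) = gcd((g - 3)*(g - 1)*(g + 3), (g + 2)*(g + 3)*(g + 6)) = g + 3
(5) = gcd((b + 6)*(b + 7), (b + 5)*(b + 6)) = b + 6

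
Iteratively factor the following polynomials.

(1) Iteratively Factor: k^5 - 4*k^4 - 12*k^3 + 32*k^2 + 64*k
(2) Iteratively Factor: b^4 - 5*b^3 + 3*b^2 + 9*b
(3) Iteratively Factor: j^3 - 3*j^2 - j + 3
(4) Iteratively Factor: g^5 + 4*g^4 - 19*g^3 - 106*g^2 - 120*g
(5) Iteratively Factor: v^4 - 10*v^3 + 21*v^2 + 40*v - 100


(1) = (k - 4)*(k^4 - 12*k^2 - 16*k) = k*(k - 4)*(k^3 - 12*k - 16) = k*(k - 4)*(k + 2)*(k^2 - 2*k - 8) = k*(k - 4)*(k + 2)^2*(k - 4)
(2) = (b - 3)*(b^3 - 2*b^2 - 3*b) = (b - 3)*(b + 1)*(b^2 - 3*b) = b*(b - 3)*(b + 1)*(b - 3)
(3) = (j + 1)*(j^2 - 4*j + 3) = (j - 3)*(j + 1)*(j - 1)
(4) = (g + 2)*(g^4 + 2*g^3 - 23*g^2 - 60*g) = (g - 5)*(g + 2)*(g^3 + 7*g^2 + 12*g) = (g - 5)*(g + 2)*(g + 3)*(g^2 + 4*g) = g*(g - 5)*(g + 2)*(g + 3)*(g + 4)
(5) = (v - 5)*(v^3 - 5*v^2 - 4*v + 20) = (v - 5)*(v - 2)*(v^2 - 3*v - 10) = (v - 5)*(v - 2)*(v + 2)*(v - 5)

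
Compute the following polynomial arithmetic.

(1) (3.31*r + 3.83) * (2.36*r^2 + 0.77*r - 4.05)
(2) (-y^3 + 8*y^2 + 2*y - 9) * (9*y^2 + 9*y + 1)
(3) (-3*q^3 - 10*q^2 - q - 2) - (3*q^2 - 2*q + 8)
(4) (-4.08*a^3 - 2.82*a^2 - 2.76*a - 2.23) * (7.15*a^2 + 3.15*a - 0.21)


(1) = 7.8116*r^3 + 11.5875*r^2 - 10.4564*r - 15.5115
(2) = -9*y^5 + 63*y^4 + 89*y^3 - 55*y^2 - 79*y - 9
(3) = -3*q^3 - 13*q^2 + q - 10
(4) = -29.172*a^5 - 33.015*a^4 - 27.7602*a^3 - 24.0463*a^2 - 6.4449*a + 0.4683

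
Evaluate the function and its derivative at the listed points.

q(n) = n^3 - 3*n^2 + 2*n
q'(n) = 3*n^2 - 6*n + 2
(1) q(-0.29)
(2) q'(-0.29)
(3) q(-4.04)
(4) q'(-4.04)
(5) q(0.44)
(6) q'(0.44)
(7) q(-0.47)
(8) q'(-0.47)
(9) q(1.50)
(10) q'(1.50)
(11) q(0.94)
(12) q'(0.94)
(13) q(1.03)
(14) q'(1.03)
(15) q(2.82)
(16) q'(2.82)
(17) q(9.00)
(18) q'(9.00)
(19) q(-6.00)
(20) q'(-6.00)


(1) = -0.86
(2) = 3.99
(3) = -122.98
(4) = 75.20
(5) = 0.38
(6) = -0.06
(7) = -1.71
(8) = 5.48
(9) = -0.38
(10) = -0.25
(11) = 0.06
(12) = -0.99
(13) = -0.03
(14) = -1.00
(15) = 4.21
(16) = 8.94
(17) = 504.00
(18) = 191.00
(19) = -336.00
(20) = 146.00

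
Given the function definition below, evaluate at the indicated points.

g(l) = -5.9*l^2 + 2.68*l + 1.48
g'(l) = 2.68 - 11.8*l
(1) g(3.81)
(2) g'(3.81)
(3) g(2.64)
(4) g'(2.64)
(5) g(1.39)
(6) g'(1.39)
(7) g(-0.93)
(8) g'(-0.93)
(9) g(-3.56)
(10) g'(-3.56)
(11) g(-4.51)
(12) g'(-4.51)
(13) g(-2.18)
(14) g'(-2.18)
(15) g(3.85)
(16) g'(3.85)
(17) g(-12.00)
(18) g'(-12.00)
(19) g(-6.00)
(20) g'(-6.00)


(1) = -73.95
(2) = -42.28
(3) = -32.57
(4) = -28.47
(5) = -6.19
(6) = -13.72
(7) = -6.12
(8) = 13.65
(9) = -82.84
(10) = 44.69
(11) = -130.61
(12) = 55.90
(13) = -32.40
(14) = 28.40
(15) = -75.65
(16) = -42.75
(17) = -880.28
(18) = 144.28
(19) = -227.00
(20) = 73.48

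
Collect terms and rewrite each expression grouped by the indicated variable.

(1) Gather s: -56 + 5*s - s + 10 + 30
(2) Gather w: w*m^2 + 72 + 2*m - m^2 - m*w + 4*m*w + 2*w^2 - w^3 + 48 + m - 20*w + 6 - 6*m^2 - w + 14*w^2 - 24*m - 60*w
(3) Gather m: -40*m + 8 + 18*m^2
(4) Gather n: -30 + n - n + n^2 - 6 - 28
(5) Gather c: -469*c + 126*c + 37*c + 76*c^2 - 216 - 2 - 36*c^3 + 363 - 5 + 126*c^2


(1) = 4*s - 16
(2) = -7*m^2 - 21*m - w^3 + 16*w^2 + w*(m^2 + 3*m - 81) + 126
(3) = 18*m^2 - 40*m + 8
(4) = n^2 - 64
(5) = -36*c^3 + 202*c^2 - 306*c + 140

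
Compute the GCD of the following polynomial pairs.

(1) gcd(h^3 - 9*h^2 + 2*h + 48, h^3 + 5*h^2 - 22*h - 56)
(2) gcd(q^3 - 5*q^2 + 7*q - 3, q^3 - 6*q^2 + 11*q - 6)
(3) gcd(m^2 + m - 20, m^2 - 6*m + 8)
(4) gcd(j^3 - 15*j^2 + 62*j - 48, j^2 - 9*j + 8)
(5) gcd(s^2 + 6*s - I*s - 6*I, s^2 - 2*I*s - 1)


(1) = gcd((h - 8)*(h - 3)*(h + 2), (h - 4)*(h + 2)*(h + 7)) = h + 2
(2) = gcd((q - 3)*(q - 1)^2, (q - 3)*(q - 2)*(q - 1)) = q^2 - 4*q + 3
(3) = m - 4
(4) = j^2 - 9*j + 8
(5) = s - I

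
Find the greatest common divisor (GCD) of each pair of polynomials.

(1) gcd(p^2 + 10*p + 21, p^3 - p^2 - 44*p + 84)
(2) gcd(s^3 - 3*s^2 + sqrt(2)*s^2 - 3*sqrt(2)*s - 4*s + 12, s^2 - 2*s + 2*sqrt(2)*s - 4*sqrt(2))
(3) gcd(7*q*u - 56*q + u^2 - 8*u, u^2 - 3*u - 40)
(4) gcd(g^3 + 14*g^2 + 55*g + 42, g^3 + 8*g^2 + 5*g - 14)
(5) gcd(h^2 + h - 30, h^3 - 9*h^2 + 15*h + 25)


(1) = gcd((p + 3)*(p + 7), (p - 6)*(p - 2)*(p + 7)) = p + 7
(2) = gcd((s - 3)*(s - sqrt(2))*(s + 2*sqrt(2)), (s - 2)*(s + 2*sqrt(2))) = s + 2*sqrt(2)
(3) = u - 8
(4) = gcd((g + 1)*(g + 6)*(g + 7), (g - 1)*(g + 2)*(g + 7)) = g + 7
(5) = gcd((h - 5)*(h + 6), (h - 5)^2*(h + 1)) = h - 5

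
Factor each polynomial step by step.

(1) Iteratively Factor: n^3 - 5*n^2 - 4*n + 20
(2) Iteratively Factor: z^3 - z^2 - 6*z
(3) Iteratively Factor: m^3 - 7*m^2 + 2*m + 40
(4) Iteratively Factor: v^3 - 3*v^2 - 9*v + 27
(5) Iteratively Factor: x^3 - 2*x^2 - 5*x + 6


(1) = (n + 2)*(n^2 - 7*n + 10) = (n - 2)*(n + 2)*(n - 5)
(2) = (z - 3)*(z^2 + 2*z) = z*(z - 3)*(z + 2)
(3) = (m + 2)*(m^2 - 9*m + 20) = (m - 5)*(m + 2)*(m - 4)
(4) = (v - 3)*(v^2 - 9) = (v - 3)^2*(v + 3)
(5) = (x - 3)*(x^2 + x - 2) = (x - 3)*(x - 1)*(x + 2)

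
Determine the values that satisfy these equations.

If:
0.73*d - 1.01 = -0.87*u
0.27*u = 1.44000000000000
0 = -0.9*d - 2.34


Then:
No Solution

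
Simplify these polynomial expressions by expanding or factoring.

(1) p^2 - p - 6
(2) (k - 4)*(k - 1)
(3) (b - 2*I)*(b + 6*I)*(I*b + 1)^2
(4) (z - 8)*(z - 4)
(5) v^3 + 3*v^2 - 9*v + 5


(1) = (p - 3)*(p + 2)
(2) = k^2 - 5*k + 4
(3) = -b^4 - 2*I*b^3 - 19*b^2 + 28*I*b + 12
(4) = z^2 - 12*z + 32
(5) = (v - 1)^2*(v + 5)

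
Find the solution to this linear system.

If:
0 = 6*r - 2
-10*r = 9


Then:
No Solution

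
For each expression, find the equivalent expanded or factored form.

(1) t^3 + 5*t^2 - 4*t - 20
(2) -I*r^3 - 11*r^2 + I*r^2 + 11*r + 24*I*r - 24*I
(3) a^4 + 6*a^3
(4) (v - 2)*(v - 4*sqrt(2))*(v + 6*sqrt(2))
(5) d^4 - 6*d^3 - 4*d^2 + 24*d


(1) = (t - 2)*(t + 2)*(t + 5)
(2) = (r - 8*I)*(r - 3*I)*(-I*r + I)
(3) = a^3*(a + 6)
(4) = v^3 - 2*v^2 + 2*sqrt(2)*v^2 - 48*v - 4*sqrt(2)*v + 96
(5) = d*(d - 6)*(d - 2)*(d + 2)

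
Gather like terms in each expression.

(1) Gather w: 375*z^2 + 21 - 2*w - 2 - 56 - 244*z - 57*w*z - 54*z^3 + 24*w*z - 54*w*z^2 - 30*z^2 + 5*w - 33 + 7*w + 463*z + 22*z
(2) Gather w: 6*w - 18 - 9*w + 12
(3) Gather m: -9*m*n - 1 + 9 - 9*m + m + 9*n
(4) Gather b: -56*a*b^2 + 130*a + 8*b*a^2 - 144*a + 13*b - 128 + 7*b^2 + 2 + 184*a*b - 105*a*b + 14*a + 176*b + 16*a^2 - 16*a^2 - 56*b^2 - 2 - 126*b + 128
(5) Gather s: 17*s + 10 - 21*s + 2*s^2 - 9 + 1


(1) = w*(-54*z^2 - 33*z + 10) - 54*z^3 + 345*z^2 + 241*z - 70
(2) = -3*w - 6
(3) = m*(-9*n - 8) + 9*n + 8
(4) = b^2*(-56*a - 49) + b*(8*a^2 + 79*a + 63)
(5) = 2*s^2 - 4*s + 2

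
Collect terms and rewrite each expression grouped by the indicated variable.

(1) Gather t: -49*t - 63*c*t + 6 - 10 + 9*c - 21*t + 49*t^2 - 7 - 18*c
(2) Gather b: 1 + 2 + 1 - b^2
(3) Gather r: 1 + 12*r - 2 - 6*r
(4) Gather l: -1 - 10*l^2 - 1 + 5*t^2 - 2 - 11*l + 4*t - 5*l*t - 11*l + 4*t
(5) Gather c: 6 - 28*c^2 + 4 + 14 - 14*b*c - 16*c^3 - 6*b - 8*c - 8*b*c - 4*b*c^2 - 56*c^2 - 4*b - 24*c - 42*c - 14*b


(1) = -9*c + 49*t^2 + t*(-63*c - 70) - 11
(2) = 4 - b^2
(3) = 6*r - 1
(4) = -10*l^2 + l*(-5*t - 22) + 5*t^2 + 8*t - 4
(5) = -24*b - 16*c^3 + c^2*(-4*b - 84) + c*(-22*b - 74) + 24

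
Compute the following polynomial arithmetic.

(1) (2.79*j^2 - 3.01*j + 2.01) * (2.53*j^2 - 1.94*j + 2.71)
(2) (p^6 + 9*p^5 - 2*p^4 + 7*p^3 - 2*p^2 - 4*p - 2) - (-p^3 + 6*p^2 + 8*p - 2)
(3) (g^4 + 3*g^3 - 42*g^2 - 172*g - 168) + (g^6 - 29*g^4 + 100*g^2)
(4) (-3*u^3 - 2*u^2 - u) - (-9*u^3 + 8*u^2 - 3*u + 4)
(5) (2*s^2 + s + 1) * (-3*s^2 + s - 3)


(1) = 7.0587*j^4 - 13.0279*j^3 + 18.4856*j^2 - 12.0565*j + 5.4471
(2) = p^6 + 9*p^5 - 2*p^4 + 8*p^3 - 8*p^2 - 12*p
(3) = g^6 - 28*g^4 + 3*g^3 + 58*g^2 - 172*g - 168
(4) = 6*u^3 - 10*u^2 + 2*u - 4
(5) = -6*s^4 - s^3 - 8*s^2 - 2*s - 3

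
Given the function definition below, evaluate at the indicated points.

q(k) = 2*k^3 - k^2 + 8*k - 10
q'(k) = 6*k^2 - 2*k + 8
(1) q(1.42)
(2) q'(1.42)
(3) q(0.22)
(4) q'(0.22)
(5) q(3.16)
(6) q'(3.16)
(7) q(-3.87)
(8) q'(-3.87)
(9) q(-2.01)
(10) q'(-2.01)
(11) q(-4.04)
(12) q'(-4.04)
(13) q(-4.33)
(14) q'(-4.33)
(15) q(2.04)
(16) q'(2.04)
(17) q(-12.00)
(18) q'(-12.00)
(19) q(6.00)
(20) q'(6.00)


(1) = 5.07
(2) = 17.26
(3) = -8.27
(4) = 7.85
(5) = 68.40
(6) = 61.59
(7) = -171.86
(8) = 105.60
(9) = -46.36
(10) = 36.26
(11) = -190.52
(12) = 114.01
(13) = -225.75
(14) = 129.15
(15) = 19.14
(16) = 28.89
(17) = -3706.00
(18) = 896.00
(19) = 434.00
(20) = 212.00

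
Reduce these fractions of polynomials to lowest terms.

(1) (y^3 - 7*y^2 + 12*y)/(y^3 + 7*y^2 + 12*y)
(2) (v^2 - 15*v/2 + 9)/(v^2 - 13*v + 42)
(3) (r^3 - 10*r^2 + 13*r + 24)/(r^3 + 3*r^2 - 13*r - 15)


(1) = (y^2 - 7*y + 12)/(y^2 + 7*y + 12)
(2) = (2*v - 3)/(2*v - 14)
(3) = (r - 8)/(r + 5)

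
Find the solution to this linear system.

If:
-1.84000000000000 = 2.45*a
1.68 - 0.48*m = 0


Then:
a = -0.75
m = 3.50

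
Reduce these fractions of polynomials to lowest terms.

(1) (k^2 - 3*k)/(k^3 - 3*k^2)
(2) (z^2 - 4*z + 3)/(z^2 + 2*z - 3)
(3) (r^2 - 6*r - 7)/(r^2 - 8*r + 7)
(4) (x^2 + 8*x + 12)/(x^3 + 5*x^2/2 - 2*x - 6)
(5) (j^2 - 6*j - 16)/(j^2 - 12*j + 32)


(1) = 1/k
(2) = (z - 3)/(z + 3)
(3) = (r + 1)/(r - 1)
(4) = (2*x + 12)/(2*x^2 + x - 6)
(5) = (j + 2)/(j - 4)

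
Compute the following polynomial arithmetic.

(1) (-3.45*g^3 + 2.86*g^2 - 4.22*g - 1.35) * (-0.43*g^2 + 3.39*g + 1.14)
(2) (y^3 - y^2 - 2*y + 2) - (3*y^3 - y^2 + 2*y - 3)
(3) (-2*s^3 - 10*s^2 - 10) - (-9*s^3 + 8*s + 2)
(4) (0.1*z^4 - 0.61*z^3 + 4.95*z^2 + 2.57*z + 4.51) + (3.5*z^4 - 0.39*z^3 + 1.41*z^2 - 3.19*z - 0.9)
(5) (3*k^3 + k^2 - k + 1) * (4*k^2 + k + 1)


(1) = 1.4835*g^5 - 12.9253*g^4 + 7.577*g^3 - 10.4649*g^2 - 9.3873*g - 1.539
(2) = -2*y^3 - 4*y + 5
(3) = 7*s^3 - 10*s^2 - 8*s - 12
(4) = 3.6*z^4 - 1.0*z^3 + 6.36*z^2 - 0.62*z + 3.61
(5) = 12*k^5 + 7*k^4 + 4*k^2 + 1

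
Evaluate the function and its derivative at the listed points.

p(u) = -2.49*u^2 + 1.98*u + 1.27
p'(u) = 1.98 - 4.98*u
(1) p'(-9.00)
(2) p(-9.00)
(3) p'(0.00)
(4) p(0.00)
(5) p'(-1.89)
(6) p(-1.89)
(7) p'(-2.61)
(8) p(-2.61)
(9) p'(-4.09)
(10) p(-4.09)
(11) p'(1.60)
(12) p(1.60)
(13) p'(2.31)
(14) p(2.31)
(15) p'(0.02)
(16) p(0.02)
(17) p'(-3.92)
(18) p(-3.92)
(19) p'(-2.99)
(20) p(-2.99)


(1) = 46.80
(2) = -218.24
(3) = 1.98
(4) = 1.27
(5) = 11.39
(6) = -11.37
(7) = 14.98
(8) = -20.86
(9) = 22.35
(10) = -48.48
(11) = -5.99
(12) = -1.94
(13) = -9.52
(14) = -7.44
(15) = 1.88
(16) = 1.31
(17) = 21.50
(18) = -44.75
(19) = 16.87
(20) = -26.91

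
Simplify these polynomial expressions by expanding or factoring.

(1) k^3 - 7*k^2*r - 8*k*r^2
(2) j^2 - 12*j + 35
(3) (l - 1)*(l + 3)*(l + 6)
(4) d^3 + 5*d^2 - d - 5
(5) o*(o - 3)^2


(1) = k*(k - 8*r)*(k + r)
(2) = (j - 7)*(j - 5)
(3) = l^3 + 8*l^2 + 9*l - 18
(4) = (d - 1)*(d + 1)*(d + 5)
(5) = o^3 - 6*o^2 + 9*o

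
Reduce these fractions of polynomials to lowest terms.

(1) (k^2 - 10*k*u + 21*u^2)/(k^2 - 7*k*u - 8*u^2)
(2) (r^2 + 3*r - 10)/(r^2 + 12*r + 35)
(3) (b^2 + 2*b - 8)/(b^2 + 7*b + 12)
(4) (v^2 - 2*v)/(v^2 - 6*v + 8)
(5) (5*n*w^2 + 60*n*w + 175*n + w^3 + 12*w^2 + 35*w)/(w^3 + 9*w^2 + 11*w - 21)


(1) = (-k^2 + 10*k*u - 21*u^2)/(-k^2 + 7*k*u + 8*u^2)
(2) = (r - 2)/(r + 7)
(3) = (b - 2)/(b + 3)
(4) = v/(v - 4)
(5) = (5*n*w + 25*n + w^2 + 5*w)/(w^2 + 2*w - 3)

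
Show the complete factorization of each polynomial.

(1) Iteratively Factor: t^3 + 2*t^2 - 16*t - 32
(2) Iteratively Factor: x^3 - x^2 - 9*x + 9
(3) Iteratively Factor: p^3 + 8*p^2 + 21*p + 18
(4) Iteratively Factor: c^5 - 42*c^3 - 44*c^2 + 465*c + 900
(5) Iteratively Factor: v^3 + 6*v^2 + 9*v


(1) = (t + 4)*(t^2 - 2*t - 8) = (t - 4)*(t + 4)*(t + 2)
(2) = (x - 1)*(x^2 - 9) = (x - 1)*(x + 3)*(x - 3)
(3) = (p + 2)*(p^2 + 6*p + 9) = (p + 2)*(p + 3)*(p + 3)
(4) = (c + 3)*(c^4 - 3*c^3 - 33*c^2 + 55*c + 300) = (c + 3)*(c + 4)*(c^3 - 7*c^2 - 5*c + 75) = (c - 5)*(c + 3)*(c + 4)*(c^2 - 2*c - 15) = (c - 5)*(c + 3)^2*(c + 4)*(c - 5)
(5) = (v + 3)*(v^2 + 3*v) = (v + 3)^2*(v)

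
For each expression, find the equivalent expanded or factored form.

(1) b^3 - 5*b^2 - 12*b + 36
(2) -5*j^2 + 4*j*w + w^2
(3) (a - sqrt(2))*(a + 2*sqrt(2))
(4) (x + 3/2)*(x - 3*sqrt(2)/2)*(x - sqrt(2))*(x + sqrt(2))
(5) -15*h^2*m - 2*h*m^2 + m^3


(1) = (b - 6)*(b - 2)*(b + 3)
(2) = (-j + w)*(5*j + w)
(3) = a^2 + sqrt(2)*a - 4
(4) = x^4 - 3*sqrt(2)*x^3/2 + 3*x^3/2 - 9*sqrt(2)*x^2/4 - 2*x^2 - 3*x + 3*sqrt(2)*x + 9*sqrt(2)/2
(5) = m*(-5*h + m)*(3*h + m)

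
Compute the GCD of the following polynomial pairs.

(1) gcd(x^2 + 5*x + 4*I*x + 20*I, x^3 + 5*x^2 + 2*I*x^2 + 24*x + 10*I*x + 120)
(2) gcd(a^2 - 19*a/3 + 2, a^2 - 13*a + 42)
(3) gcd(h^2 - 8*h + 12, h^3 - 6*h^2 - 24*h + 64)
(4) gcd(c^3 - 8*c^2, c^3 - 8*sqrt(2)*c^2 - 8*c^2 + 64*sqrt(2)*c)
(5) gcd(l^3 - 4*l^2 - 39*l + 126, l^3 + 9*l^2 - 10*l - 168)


(1) = gcd((x + 5)*(x + 4*I), (x + 5)*(x - 4*I)*(x + 6*I)) = x + 5
(2) = a - 6
(3) = gcd((h - 6)*(h - 2), (h - 8)*(h - 2)*(h + 4)) = h - 2
(4) = gcd(c^2*(c - 8), c*(c - 8)*(c - 8*sqrt(2))) = c^2 - 8*c
(5) = gcd((l - 7)*(l - 3)*(l + 6), (l - 4)*(l + 6)*(l + 7)) = l + 6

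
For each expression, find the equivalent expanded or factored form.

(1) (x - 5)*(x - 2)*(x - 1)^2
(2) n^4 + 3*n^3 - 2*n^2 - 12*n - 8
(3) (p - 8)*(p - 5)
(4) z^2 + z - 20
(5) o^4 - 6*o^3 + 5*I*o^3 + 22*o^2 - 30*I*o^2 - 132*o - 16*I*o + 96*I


(1) = x^4 - 9*x^3 + 25*x^2 - 27*x + 10
(2) = (n - 2)*(n + 1)*(n + 2)^2
(3) = p^2 - 13*p + 40
(4) = (z - 4)*(z + 5)
(5) = (o - 6)*(o - 2*I)*(o - I)*(o + 8*I)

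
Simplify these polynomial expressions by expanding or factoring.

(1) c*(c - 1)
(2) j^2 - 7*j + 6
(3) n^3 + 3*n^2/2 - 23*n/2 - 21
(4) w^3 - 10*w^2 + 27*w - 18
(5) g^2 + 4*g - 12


(1) = c^2 - c
(2) = (j - 6)*(j - 1)
(3) = (n - 7/2)*(n + 2)*(n + 3)
(4) = (w - 6)*(w - 3)*(w - 1)
(5) = (g - 2)*(g + 6)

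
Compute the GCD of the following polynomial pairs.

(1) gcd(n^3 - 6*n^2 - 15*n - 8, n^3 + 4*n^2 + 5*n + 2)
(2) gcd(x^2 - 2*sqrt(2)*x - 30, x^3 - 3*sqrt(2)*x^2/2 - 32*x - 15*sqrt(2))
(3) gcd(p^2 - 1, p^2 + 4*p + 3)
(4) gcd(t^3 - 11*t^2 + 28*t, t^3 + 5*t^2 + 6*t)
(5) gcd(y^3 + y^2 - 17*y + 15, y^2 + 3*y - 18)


(1) = n^2 + 2*n + 1
(2) = x^2 - 2*sqrt(2)*x - 30
(3) = p + 1
(4) = gcd(t*(t - 7)*(t - 4), t*(t + 2)*(t + 3)) = t
(5) = y - 3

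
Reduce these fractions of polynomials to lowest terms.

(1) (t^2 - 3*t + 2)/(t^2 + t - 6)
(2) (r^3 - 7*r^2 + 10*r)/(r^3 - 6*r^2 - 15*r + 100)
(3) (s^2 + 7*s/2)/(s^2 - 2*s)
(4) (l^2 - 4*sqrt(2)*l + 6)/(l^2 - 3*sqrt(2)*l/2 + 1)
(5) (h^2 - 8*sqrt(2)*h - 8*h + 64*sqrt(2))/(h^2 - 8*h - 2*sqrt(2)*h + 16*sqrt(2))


(1) = (t - 1)/(t + 3)
(2) = (r^2 - 2*r)/(r^2 - r - 20)
(3) = (2*s + 7)/(2*s - 4)
(4) = (2*l - 6*sqrt(2))/(2*l - sqrt(2))
(5) = (h - 8*sqrt(2))/(h - 2*sqrt(2))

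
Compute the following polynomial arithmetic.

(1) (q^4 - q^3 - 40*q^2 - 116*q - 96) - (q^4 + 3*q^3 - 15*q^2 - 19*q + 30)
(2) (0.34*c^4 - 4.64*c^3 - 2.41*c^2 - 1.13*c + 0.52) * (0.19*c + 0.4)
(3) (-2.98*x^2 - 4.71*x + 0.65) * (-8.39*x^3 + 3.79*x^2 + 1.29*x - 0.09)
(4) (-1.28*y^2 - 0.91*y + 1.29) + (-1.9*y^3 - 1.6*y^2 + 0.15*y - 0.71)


(1) = -4*q^3 - 25*q^2 - 97*q - 126
(2) = 0.0646*c^5 - 0.7456*c^4 - 2.3139*c^3 - 1.1787*c^2 - 0.3532*c + 0.208
(3) = 25.0022*x^5 + 28.2227*x^4 - 27.1486*x^3 - 3.3442*x^2 + 1.2624*x - 0.0585
(4) = -1.9*y^3 - 2.88*y^2 - 0.76*y + 0.58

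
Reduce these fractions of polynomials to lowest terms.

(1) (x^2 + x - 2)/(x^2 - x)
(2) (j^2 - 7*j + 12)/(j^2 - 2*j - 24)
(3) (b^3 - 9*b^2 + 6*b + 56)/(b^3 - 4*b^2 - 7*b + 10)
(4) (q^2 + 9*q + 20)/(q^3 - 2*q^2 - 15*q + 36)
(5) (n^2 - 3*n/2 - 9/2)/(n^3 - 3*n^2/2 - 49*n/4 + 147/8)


(1) = (x + 2)/x
(2) = (j^2 - 7*j + 12)/(j^2 - 2*j - 24)
(3) = (b^2 - 11*b + 28)/(b^2 - 6*b + 5)
(4) = (q + 5)/(q^2 - 6*q + 9)
(5) = (8*n^2 - 12*n - 36)/(8*n^3 - 12*n^2 - 98*n + 147)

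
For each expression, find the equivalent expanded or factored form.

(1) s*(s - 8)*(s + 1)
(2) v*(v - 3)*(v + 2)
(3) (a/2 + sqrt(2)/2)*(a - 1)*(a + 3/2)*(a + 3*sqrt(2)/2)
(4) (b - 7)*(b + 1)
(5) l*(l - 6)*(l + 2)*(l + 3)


(1) = s^3 - 7*s^2 - 8*s
(2) = v^3 - v^2 - 6*v
(3) = a^4/2 + a^3/4 + 5*sqrt(2)*a^3/4 + 3*a^2/4 + 5*sqrt(2)*a^2/8 - 15*sqrt(2)*a/8 + 3*a/4 - 9/4
(4) = b^2 - 6*b - 7
(5) = l^4 - l^3 - 24*l^2 - 36*l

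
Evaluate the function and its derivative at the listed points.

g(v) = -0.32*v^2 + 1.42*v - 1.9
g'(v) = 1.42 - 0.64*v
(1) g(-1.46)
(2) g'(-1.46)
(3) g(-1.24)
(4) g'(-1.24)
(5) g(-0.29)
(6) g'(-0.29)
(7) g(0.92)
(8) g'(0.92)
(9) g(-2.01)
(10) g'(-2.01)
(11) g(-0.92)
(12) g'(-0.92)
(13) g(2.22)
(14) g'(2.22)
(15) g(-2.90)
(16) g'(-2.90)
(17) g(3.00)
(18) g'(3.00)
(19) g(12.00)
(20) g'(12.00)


(1) = -4.66
(2) = 2.35
(3) = -4.15
(4) = 2.21
(5) = -2.34
(6) = 1.61
(7) = -0.86
(8) = 0.83
(9) = -6.05
(10) = 2.71
(11) = -3.48
(12) = 2.01
(13) = -0.32
(14) = -0.00
(15) = -8.71
(16) = 3.28
(17) = -0.52
(18) = -0.50
(19) = -30.94
(20) = -6.26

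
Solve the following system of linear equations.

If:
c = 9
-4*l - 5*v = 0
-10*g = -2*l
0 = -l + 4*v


Then:
c = 9
g = 0
l = 0
v = 0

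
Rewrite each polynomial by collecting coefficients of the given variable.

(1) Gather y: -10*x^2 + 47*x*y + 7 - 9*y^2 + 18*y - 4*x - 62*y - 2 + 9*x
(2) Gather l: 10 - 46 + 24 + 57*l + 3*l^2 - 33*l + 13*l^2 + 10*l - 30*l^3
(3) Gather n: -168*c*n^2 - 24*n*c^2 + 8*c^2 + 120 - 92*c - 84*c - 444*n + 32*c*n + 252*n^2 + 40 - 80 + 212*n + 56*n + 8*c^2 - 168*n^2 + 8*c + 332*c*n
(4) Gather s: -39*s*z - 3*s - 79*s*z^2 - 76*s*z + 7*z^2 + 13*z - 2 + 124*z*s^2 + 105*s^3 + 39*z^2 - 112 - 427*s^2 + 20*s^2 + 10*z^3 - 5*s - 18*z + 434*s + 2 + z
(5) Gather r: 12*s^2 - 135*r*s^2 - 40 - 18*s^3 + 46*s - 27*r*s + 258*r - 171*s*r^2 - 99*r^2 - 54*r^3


(1) = -10*x^2 + 5*x - 9*y^2 + y*(47*x - 44) + 5
(2) = -30*l^3 + 16*l^2 + 34*l - 12
(3) = 16*c^2 - 168*c + n^2*(84 - 168*c) + n*(-24*c^2 + 364*c - 176) + 80
(4) = 105*s^3 + s^2*(124*z - 407) + s*(-79*z^2 - 115*z + 426) + 10*z^3 + 46*z^2 - 4*z - 112
(5) = -54*r^3 + r^2*(-171*s - 99) + r*(-135*s^2 - 27*s + 258) - 18*s^3 + 12*s^2 + 46*s - 40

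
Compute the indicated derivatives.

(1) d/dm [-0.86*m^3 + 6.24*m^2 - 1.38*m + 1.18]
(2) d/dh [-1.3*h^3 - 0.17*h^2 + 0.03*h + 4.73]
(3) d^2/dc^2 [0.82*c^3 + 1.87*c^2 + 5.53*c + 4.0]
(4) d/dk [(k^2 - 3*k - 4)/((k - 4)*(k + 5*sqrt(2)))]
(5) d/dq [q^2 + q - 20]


(1) = -2.58*m^2 + 12.48*m - 1.38
(2) = -3.9*h^2 - 0.34*h + 0.03
(3) = 4.92*c + 3.74
(4) = (-1 + 5*sqrt(2))/(k^2 + 10*sqrt(2)*k + 50)
(5) = 2*q + 1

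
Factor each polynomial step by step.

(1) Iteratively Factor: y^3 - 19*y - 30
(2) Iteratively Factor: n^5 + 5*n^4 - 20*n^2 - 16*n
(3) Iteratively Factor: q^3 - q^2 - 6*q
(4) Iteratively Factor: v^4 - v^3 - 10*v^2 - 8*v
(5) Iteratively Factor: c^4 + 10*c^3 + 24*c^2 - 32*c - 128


(1) = (y + 3)*(y^2 - 3*y - 10) = (y + 2)*(y + 3)*(y - 5)
(2) = (n + 4)*(n^4 + n^3 - 4*n^2 - 4*n) = (n + 1)*(n + 4)*(n^3 - 4*n) = n*(n + 1)*(n + 4)*(n^2 - 4) = n*(n + 1)*(n + 2)*(n + 4)*(n - 2)
(3) = (q + 2)*(q^2 - 3*q) = q*(q + 2)*(q - 3)
(4) = (v - 4)*(v^3 + 3*v^2 + 2*v) = (v - 4)*(v + 1)*(v^2 + 2*v) = v*(v - 4)*(v + 1)*(v + 2)
(5) = (c + 4)*(c^3 + 6*c^2 - 32) = (c + 4)^2*(c^2 + 2*c - 8) = (c - 2)*(c + 4)^2*(c + 4)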